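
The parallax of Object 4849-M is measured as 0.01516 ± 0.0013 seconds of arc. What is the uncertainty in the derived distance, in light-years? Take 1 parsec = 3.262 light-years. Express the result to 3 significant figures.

18.5 ly

d = 1/p, so σ_d = σ_p / p².
σ_d = 0.00130 / (0.01516)² = 0.00130 / 0.00022983 = 5.6564 pc = 5.6564 × 3.262 ly = 18.451 ly.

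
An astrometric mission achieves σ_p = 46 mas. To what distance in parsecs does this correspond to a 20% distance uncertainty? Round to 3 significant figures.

4.35 pc

σ_d/d = σ_p/p, so the condition is σ_p/p ≤ 0.20, i.e. p ≥ σ_p/0.20.
p_min = 46/0.20 = 230 mas = 0.23 arcsec.
d_max = 1/p_min = 1/0.23 = 4.3478 pc.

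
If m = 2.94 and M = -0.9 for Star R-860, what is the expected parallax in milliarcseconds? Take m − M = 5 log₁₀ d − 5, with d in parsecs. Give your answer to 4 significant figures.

17.06 mas

m − M = 2.94 − (-0.9) = 3.84.
d = 10^((m−M)/5 + 1) = 10^1.768 = 58.614 pc.
p = 1/d = 1/58.614 = 0.017061 arcsec = 17.061 mas.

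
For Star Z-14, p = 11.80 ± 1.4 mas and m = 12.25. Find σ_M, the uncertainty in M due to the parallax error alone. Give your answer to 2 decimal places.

σ_M = 0.26 mag

M = m − 5 log₁₀ d + 5 = m + 5 log₁₀ p + 5, so ∂M/∂p = 5/(p ln 10).
σ_M = (5/ln 10) · (σ_p/p) = 2.1715 × 1.4/11.80 = 2.1715 × 0.11864 = 0.25763.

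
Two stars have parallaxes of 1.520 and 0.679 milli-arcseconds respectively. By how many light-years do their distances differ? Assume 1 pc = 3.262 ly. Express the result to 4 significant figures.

2658 ly

d_A = 1/0.001520″ = 657.89 pc; d_B = 1/0.0006790″ = 1472.8 pc.
|d_B − d_A| = |1472.8 − 657.89| = 814.91 pc = 814.91 × 3.262 ly = 2658.2 ly.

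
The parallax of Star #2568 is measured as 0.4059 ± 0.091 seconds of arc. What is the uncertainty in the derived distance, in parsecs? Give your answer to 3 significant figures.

0.552 pc

d = 1/p, so σ_d = σ_p / p².
σ_d = 0.0910 / (0.4059)² = 0.0910 / 0.16475 = 0.55235 pc.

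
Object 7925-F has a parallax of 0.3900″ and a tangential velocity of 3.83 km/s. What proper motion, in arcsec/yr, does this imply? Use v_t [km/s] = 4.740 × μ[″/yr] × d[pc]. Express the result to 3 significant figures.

d = 1/p = 1/0.3900″ = 2.5641 pc.
μ = v_t / (4.74 d) = 3.83 / (4.74 × 2.5641) = 3.83 / 12.154 = 0.31512 ″/yr.

0.315 arcsec/yr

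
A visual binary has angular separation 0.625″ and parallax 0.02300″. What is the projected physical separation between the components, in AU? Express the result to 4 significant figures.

27.17 AU

d = 1/p = 1/0.02300″ = 43.478 pc.
At distance d (pc), an angle of θ arcsec spans θ·d AU: s = 0.625 × 43.478 = 27.174 AU.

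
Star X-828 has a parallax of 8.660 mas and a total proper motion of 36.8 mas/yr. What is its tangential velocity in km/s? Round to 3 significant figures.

d = 1/p = 1/0.008660″ = 115.47 pc.
μ = 36.8 mas/yr = 0.0368 ″/yr.
v_t = 4.74 × μ × d = 4.74 × 0.0368 × 115.47 = 20.142 km/s.

20.1 km/s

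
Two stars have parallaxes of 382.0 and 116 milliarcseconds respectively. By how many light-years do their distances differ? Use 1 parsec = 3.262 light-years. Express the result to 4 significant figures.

d_A = 1/0.3820″ = 2.6178 pc; d_B = 1/0.1160″ = 8.6207 pc.
|d_B − d_A| = |8.6207 − 2.6178| = 6.0029 pc = 6.0029 × 3.262 ly = 19.581 ly.

19.58 ly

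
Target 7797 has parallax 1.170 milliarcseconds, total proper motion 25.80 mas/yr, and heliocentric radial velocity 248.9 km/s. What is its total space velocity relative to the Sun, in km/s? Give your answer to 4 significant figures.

270.0 km/s

d = 1/p = 1/0.001170″ = 854.7 pc.
μ = 25.80 mas/yr = 0.02580 ″/yr.
v_t = 4.740 μ d = 4.740 × 0.02580 × 854.7 = 104.52 km/s.
v = √(v_r² + v_t²) = √(248.9² + 104.52²) = √72875.6 = 269.95 km/s.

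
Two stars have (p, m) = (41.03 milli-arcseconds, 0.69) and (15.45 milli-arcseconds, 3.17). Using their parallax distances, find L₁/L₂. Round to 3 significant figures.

L₁/L₂ = 1.39

d₁ = 1/p₁ = 1/0.04103″ = 24.372 pc; d₂ = 1/p₂ = 1/0.01545″ = 64.725 pc.
M₁ = m₁ − 5 log₁₀ d₁ + 5 = 0.69 − 6.9345 + 5 = -1.2445.
M₂ = 3.17 − 9.0554 + 5 = -0.8854.
L₁/L₂ = 10^(0.4(M₂ − M₁)) = 10^(0.4 × 0.3591) = 10^0.14364 = 1.392.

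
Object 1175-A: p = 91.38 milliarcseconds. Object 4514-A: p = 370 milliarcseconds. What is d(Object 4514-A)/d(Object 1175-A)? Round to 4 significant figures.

0.2470

Since d = 1/p, d_B/d_A = p_A/p_B.
= 91.38 / 370 = 0.24697.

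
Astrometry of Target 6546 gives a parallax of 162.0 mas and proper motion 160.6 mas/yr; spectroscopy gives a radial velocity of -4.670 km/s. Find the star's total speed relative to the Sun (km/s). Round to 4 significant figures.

d = 1/p = 1/0.1620″ = 6.1728 pc.
μ = 160.6 mas/yr = 0.1606 ″/yr.
v_t = 4.740 μ d = 4.740 × 0.1606 × 6.1728 = 4.699 km/s.
v = √(v_r² + v_t²) = √((-4.670)² + 4.699²) = √43.8895 = 6.6249 km/s.

6.625 km/s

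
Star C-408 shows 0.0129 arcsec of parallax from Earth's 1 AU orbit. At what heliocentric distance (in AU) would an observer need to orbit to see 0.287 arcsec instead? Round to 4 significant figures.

22.25 AU

Parallax scales linearly with baseline: p ∝ B, so B = p_target / p_Earth × 1 AU.
B = 0.287 / 0.0129 = 22.248 AU.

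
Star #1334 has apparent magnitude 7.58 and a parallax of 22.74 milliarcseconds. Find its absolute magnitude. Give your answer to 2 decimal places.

d = 1/p = 1/0.02274″ = 43.975 pc.
m − M = 5 log₁₀(43.975) − 5 = 8.2160 − 5 = 3.2160.
M = m − (m − M) = 7.58 − 3.2160 = 4.36.

M = 4.36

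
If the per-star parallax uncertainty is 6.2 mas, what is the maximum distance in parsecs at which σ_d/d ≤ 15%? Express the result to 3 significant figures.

σ_d/d = σ_p/p, so the condition is σ_p/p ≤ 0.15, i.e. p ≥ σ_p/0.15.
p_min = 6.2/0.15 = 41.333 mas = 0.041333 arcsec.
d_max = 1/p_min = 1/0.041333 = 24.194 pc.

24.2 pc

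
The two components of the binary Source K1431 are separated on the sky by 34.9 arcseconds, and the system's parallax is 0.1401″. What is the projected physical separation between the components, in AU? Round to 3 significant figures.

249 AU

d = 1/p = 1/0.1401″ = 7.1378 pc.
At distance d (pc), an angle of θ arcsec spans θ·d AU: s = 34.9 × 7.1378 = 249.11 AU.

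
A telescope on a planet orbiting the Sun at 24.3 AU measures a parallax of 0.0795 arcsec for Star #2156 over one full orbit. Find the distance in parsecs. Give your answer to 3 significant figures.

306 pc

With baseline B (in AU) and parallax p (in arcsec), d = B/p parsecs.
d = 24.3 / 0.0795 = 305.66 pc.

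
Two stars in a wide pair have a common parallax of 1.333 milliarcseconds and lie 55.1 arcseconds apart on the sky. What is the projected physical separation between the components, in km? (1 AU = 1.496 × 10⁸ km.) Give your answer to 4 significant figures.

d = 1/p = 1/0.001333″ = 750.19 pc.
At distance d (pc), an angle of θ arcsec spans θ·d AU: s = 55.1 × 750.19 = 41335 AU.
= 41335 × 1.496 × 10⁸ km = 6.1837 × 10^12 km.

6.184 × 10^12 km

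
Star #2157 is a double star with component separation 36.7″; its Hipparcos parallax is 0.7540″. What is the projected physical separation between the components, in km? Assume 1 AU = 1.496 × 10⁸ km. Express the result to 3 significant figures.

7.28 × 10^9 km

d = 1/p = 1/0.7540″ = 1.3263 pc.
At distance d (pc), an angle of θ arcsec spans θ·d AU: s = 36.7 × 1.3263 = 48.675 AU.
= 48.675 × 1.496 × 10⁸ km = 7.2818 × 10^9 km.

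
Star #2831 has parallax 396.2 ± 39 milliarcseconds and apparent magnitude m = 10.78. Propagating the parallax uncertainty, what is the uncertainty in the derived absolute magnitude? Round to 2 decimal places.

M = m − 5 log₁₀ d + 5 = m + 5 log₁₀ p + 5, so ∂M/∂p = 5/(p ln 10).
σ_M = (5/ln 10) · (σ_p/p) = 2.1715 × 39/396.2 = 2.1715 × 0.098435 = 0.21375.

σ_M = 0.21 mag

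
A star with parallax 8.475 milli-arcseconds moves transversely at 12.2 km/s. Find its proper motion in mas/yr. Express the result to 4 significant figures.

21.81 mas/yr

d = 1/p = 1/0.008475″ = 117.99 pc.
μ = v_t / (4.74 d) = 12.2 / (4.74 × 117.99) = 12.2 / 559.27 = 0.021814 ″/yr = 21.814 mas/yr.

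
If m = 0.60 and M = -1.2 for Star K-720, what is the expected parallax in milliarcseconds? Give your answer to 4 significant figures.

m − M = 0.60 − (-1.2) = 1.80.
d = 10^((m−M)/5 + 1) = 10^1.360 = 22.909 pc.
p = 1/d = 1/22.909 = 0.043651 arcsec = 43.651 mas.

43.65 mas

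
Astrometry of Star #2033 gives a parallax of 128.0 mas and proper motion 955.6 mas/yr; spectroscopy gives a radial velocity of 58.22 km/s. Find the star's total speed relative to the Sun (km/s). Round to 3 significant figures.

68.1 km/s

d = 1/p = 1/0.1280″ = 7.8125 pc.
μ = 955.6 mas/yr = 0.9556 ″/yr.
v_t = 4.740 μ d = 4.740 × 0.9556 × 7.8125 = 35.387 km/s.
v = √(v_r² + v_t²) = √(58.22² + 35.387²) = √4641.81 = 68.131 km/s.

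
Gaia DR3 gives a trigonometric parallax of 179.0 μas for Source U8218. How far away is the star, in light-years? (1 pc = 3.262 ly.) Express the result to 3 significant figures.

18200 light years

p = 179.0 μas = 0.0001790 arcsec.
d = 1/p = 1/0.0001790 = 5586.6 pc.
In light-years: 5586.6 × 3.262 = 18223 ly.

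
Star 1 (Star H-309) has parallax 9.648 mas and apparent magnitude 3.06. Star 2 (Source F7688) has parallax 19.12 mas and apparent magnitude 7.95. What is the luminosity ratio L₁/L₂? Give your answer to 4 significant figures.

L₁/L₂ = 354.9

d₁ = 1/p₁ = 1/0.009648″ = 103.65 pc; d₂ = 1/p₂ = 1/0.01912″ = 52.301 pc.
M₁ = m₁ − 5 log₁₀ d₁ + 5 = 3.06 − 10.0778 + 5 = -2.0178.
M₂ = 7.95 − 8.5925 + 5 = 4.3575.
L₁/L₂ = 10^(0.4(M₂ − M₁)) = 10^(0.4 × 6.3753) = 10^2.55012 = 354.91.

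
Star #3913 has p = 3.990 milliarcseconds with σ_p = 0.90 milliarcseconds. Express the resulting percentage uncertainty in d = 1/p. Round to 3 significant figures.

For d = 1/p, |σ_d/d| = |σ_p/p|.
σ_p/p = 0.90 / 3.990 = 0.22556 = 22.556%.

22.6%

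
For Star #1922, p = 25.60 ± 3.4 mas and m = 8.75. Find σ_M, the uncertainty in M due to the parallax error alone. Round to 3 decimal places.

M = m − 5 log₁₀ d + 5 = m + 5 log₁₀ p + 5, so ∂M/∂p = 5/(p ln 10).
σ_M = (5/ln 10) · (σ_p/p) = 2.1715 × 3.4/25.60 = 2.1715 × 0.13281 = 0.2884.

σ_M = 0.288 mag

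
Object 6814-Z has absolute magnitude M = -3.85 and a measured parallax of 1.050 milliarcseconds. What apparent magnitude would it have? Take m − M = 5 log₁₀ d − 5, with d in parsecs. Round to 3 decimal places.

m = 6.044

d = 1/p = 1/0.001050″ = 952.38 pc.
m − M = 5 log₁₀ d − 5 = 5 log₁₀(952.38) − 5 = 14.8941 − 5 = 9.8941.
m = M + (m − M) = -3.85 + 9.8941 = 6.044.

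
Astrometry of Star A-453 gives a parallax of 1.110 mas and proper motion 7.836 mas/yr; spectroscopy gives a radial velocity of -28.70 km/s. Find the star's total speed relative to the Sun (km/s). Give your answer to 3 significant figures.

d = 1/p = 1/0.001110″ = 900.9 pc.
μ = 7.836 mas/yr = 0.007836 ″/yr.
v_t = 4.740 μ d = 4.740 × 0.007836 × 900.9 = 33.462 km/s.
v = √(v_r² + v_t²) = √((-28.70)² + 33.462²) = √1943.4 = 44.084 km/s.

44.1 km/s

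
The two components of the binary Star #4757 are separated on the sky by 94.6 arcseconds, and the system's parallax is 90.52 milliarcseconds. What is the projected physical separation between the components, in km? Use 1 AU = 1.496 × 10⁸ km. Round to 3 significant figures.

1.56 × 10^11 km

d = 1/p = 1/0.09052″ = 11.047 pc.
At distance d (pc), an angle of θ arcsec spans θ·d AU: s = 94.6 × 11.047 = 1045 AU.
= 1045 × 1.496 × 10⁸ km = 1.5633 × 10^11 km.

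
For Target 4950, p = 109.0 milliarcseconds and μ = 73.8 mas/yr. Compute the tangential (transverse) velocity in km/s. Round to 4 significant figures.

d = 1/p = 1/0.1090″ = 9.1743 pc.
μ = 73.8 mas/yr = 0.0738 ″/yr.
v_t = 4.74 × μ × d = 4.74 × 0.0738 × 9.1743 = 3.2093 km/s.

3.209 km/s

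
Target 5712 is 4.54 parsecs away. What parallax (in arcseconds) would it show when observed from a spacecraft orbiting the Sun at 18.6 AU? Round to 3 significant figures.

p (arcsec) = B (AU) / d (pc).
p = 18.6 / 4.54 = 4.0969 arcsec.

4.10 arcsec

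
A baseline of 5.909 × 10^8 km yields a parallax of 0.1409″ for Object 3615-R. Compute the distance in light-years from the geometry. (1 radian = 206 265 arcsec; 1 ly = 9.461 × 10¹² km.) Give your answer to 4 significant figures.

91.43 ly

θ = 0.1409″ = 0.1409/206265 = 6.8310 × 10^-7 rad.
d = B/θ = (5.909 × 10^8) / (6.8310 × 10^-7) = 8.6503 × 10^14 km = (8.6503 × 10^14) / (9.461 × 10^12) ly = 91.431 ly.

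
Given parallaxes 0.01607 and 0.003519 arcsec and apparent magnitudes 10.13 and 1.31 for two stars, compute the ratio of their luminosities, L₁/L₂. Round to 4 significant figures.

d₁ = 1/p₁ = 1/0.01607″ = 62.228 pc; d₂ = 1/p₂ = 1/0.003519″ = 284.17 pc.
M₁ = m₁ − 5 log₁₀ d₁ + 5 = 10.13 − 8.9699 + 5 = 6.1601.
M₂ = 1.31 − 12.2679 + 5 = -5.9579.
L₁/L₂ = 10^(0.4(M₂ − M₁)) = 10^(0.4 × (-12.1180)) = 10^(-4.84720) = 0.000014217.

L₁/L₂ = 1.422 × 10^-5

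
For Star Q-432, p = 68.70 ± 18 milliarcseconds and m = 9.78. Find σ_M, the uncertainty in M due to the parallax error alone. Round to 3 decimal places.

M = m − 5 log₁₀ d + 5 = m + 5 log₁₀ p + 5, so ∂M/∂p = 5/(p ln 10).
σ_M = (5/ln 10) · (σ_p/p) = 2.1715 × 18/68.70 = 2.1715 × 0.26201 = 0.56895.

σ_M = 0.569 mag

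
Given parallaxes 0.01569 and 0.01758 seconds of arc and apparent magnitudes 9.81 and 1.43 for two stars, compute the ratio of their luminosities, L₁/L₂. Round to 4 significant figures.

d₁ = 1/p₁ = 1/0.01569″ = 63.735 pc; d₂ = 1/p₂ = 1/0.01758″ = 56.883 pc.
M₁ = m₁ − 5 log₁₀ d₁ + 5 = 9.81 − 9.0219 + 5 = 5.7881.
M₂ = 1.43 − 8.7749 + 5 = -2.3449.
L₁/L₂ = 10^(0.4(M₂ − M₁)) = 10^(0.4 × (-8.1330)) = 10^(-3.25320) = 0.00055821.

L₁/L₂ = 0.0005582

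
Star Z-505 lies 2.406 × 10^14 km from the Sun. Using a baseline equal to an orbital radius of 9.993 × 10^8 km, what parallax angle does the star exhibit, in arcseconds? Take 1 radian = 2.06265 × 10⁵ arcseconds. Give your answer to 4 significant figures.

θ ≈ B/d = (9.993 × 10^8) / (2.406 × 10^14) = 4.1534 × 10^-6 rad.
In arcseconds: 4.1534 × 10^-6 × 206265 = 0.8567″.

0.8567 arcsec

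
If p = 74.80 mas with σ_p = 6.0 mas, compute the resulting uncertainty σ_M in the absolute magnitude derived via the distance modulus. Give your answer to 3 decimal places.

σ_M = 0.174 mag

M = m − 5 log₁₀ d + 5 = m + 5 log₁₀ p + 5, so ∂M/∂p = 5/(p ln 10).
σ_M = (5/ln 10) · (σ_p/p) = 2.1715 × 6.0/74.80 = 2.1715 × 0.080214 = 0.17418.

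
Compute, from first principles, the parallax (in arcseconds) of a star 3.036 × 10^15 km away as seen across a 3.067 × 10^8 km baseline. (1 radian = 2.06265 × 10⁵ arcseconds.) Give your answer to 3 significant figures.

θ ≈ B/d = (3.067 × 10^8) / (3.036 × 10^15) = 1.0102 × 10^-7 rad.
In arcseconds: 1.0102 × 10^-7 × 206265 = 0.020837″.

0.0208 arcsec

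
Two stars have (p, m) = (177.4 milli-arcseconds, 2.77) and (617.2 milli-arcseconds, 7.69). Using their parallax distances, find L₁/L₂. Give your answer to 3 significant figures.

d₁ = 1/p₁ = 1/0.1774″ = 5.637 pc; d₂ = 1/p₂ = 1/0.6172″ = 1.6202 pc.
M₁ = m₁ − 5 log₁₀ d₁ + 5 = 2.77 − 3.7552 + 5 = 4.0148.
M₂ = 7.69 − 1.0478 + 5 = 11.6422.
L₁/L₂ = 10^(0.4(M₂ − M₁)) = 10^(0.4 × 7.6274) = 10^3.05096 = 1124.5.

L₁/L₂ = 1120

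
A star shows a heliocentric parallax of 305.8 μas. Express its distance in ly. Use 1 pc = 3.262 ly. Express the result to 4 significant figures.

10670 ly

p = 305.8 μas = 0.0003058 arcsec.
d = 1/p = 1/0.0003058 = 3270.1 pc.
In light-years: 3270.1 × 3.262 = 10667 ly.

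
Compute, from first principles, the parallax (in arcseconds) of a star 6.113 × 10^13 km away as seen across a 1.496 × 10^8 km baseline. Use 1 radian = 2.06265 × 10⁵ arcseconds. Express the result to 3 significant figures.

0.505 arcsec

θ ≈ B/d = (1.496 × 10^8) / (6.113 × 10^13) = 2.4472 × 10^-6 rad.
In arcseconds: 2.4472 × 10^-6 × 206265 = 0.50477″.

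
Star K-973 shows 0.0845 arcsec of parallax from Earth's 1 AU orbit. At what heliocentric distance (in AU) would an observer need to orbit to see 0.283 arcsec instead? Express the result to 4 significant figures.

Parallax scales linearly with baseline: p ∝ B, so B = p_target / p_Earth × 1 AU.
B = 0.283 / 0.0845 = 3.3491 AU.

3.349 AU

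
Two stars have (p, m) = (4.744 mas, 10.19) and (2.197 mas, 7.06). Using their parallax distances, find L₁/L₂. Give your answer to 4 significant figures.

L₁/L₂ = 0.01201

d₁ = 1/p₁ = 1/0.004744″ = 210.79 pc; d₂ = 1/p₂ = 1/0.002197″ = 455.17 pc.
M₁ = m₁ − 5 log₁₀ d₁ + 5 = 10.19 − 11.6193 + 5 = 3.5707.
M₂ = 7.06 − 13.2909 + 5 = -1.2309.
L₁/L₂ = 10^(0.4(M₂ − M₁)) = 10^(0.4 × (-4.8016)) = 10^(-1.92064) = 0.012005.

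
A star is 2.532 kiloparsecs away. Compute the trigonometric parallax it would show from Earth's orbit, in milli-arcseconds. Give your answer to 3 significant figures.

0.395 mas

d = 2.532 kpc = 2532 pc.
p = 1/d = 1/2532 = 0.00039494 arcsec.
= 0.00039494 × 1000 = 0.39494 mas.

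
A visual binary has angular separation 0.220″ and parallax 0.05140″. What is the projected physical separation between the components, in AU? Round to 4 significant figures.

d = 1/p = 1/0.05140″ = 19.455 pc.
At distance d (pc), an angle of θ arcsec spans θ·d AU: s = 0.220 × 19.455 = 4.2801 AU.

4.280 AU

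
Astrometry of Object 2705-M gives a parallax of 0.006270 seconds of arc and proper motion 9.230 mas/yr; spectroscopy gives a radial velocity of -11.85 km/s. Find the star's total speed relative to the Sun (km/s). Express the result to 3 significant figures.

13.8 km/s

d = 1/p = 1/0.006270″ = 159.49 pc.
μ = 9.230 mas/yr = 0.009230 ″/yr.
v_t = 4.740 μ d = 4.740 × 0.009230 × 159.49 = 6.9777 km/s.
v = √(v_r² + v_t²) = √((-11.85)² + 6.9777²) = √189.111 = 13.752 km/s.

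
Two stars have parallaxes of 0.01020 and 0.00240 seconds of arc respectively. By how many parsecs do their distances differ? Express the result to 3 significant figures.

d_A = 1/0.01020″ = 98.039 pc; d_B = 1/0.002400″ = 416.67 pc.
|d_B − d_A| = |416.67 − 98.039| = 318.63 pc.

319 pc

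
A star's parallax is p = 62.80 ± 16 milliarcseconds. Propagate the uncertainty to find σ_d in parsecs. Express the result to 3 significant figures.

4.06 pc

d = 1/p, so σ_d = σ_p / p².
σ_d = 0.0160 / (0.06280)² = 0.0160 / 0.0039438 = 4.057 pc.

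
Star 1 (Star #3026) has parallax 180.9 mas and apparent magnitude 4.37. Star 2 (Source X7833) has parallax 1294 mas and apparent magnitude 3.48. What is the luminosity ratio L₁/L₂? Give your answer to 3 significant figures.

d₁ = 1/p₁ = 1/0.1809″ = 5.5279 pc; d₂ = 1/p₂ = 1/1.294″ = 0.7728 pc.
M₁ = m₁ − 5 log₁₀ d₁ + 5 = 4.37 − 3.7128 + 5 = 5.6572.
M₂ = 3.48 − (-0.5597) + 5 = 9.0397.
L₁/L₂ = 10^(0.4(M₂ − M₁)) = 10^(0.4 × 3.3825) = 10^1.35300 = 22.542.

L₁/L₂ = 22.5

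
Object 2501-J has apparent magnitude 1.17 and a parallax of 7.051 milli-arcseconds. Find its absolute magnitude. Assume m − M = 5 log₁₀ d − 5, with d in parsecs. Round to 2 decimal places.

d = 1/p = 1/0.007051″ = 141.82 pc.
m − M = 5 log₁₀(141.82) − 5 = 10.7587 − 5 = 5.7587.
M = m − (m − M) = 1.17 − 5.7587 = -4.59.

M = -4.59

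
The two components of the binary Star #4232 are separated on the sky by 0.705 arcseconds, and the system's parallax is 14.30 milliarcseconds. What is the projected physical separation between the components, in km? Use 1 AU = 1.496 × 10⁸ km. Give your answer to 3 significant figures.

7.38 × 10^9 km

d = 1/p = 1/0.01430″ = 69.93 pc.
At distance d (pc), an angle of θ arcsec spans θ·d AU: s = 0.705 × 69.93 = 49.301 AU.
= 49.301 × 1.496 × 10⁸ km = 7.3754 × 10^9 km.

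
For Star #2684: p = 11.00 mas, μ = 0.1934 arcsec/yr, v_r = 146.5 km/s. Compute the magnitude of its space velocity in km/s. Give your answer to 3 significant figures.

169 km/s

d = 1/p = 1/0.01100″ = 90.909 pc.
v_t = 4.740 μ d = 4.740 × 0.1934 × 90.909 = 83.338 km/s.
v = √(v_r² + v_t²) = √(146.5² + 83.338²) = √28407.5 = 168.55 km/s.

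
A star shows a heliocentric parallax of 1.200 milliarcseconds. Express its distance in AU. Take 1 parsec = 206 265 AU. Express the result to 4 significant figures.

1.719 × 10^8 AU

p = 1.200 milliarcseconds = 0.001200 arcsec.
d = 1/p = 1/0.001200 = 833.33 pc.
In AU: 833.33 × 206265 = 1.7189 × 10^8 AU.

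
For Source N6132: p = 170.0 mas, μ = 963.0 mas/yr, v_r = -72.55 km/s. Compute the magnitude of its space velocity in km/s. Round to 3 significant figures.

77.4 km/s

d = 1/p = 1/0.1700″ = 5.8824 pc.
μ = 963.0 mas/yr = 0.9630 ″/yr.
v_t = 4.740 μ d = 4.740 × 0.9630 × 5.8824 = 26.851 km/s.
v = √(v_r² + v_t²) = √((-72.55)² + 26.851²) = √5984.48 = 77.359 km/s.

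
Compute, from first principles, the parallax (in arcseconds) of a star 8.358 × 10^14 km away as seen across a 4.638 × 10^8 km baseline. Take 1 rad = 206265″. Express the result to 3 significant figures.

θ ≈ B/d = (4.638 × 10^8) / (8.358 × 10^14) = 5.5492 × 10^-7 rad.
In arcseconds: 5.5492 × 10^-7 × 206265 = 0.11446″.

0.114 arcsec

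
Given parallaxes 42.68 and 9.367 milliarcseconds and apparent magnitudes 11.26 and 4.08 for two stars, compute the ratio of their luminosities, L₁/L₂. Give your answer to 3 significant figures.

L₁/L₂ = 6.47 × 10^-5

d₁ = 1/p₁ = 1/0.04268″ = 23.43 pc; d₂ = 1/p₂ = 1/0.009367″ = 106.76 pc.
M₁ = m₁ − 5 log₁₀ d₁ + 5 = 11.26 − 6.8489 + 5 = 9.4111.
M₂ = 4.08 − 10.1420 + 5 = -1.0620.
L₁/L₂ = 10^(0.4(M₂ − M₁)) = 10^(0.4 × (-10.4731)) = 10^(-4.18924) = 0.000064679.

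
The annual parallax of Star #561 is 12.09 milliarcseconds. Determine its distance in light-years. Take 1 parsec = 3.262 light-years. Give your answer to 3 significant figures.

p = 12.09 milliarcseconds = 0.01209 arcsec.
d = 1/p = 1/0.01209 = 82.713 pc.
In light-years: 82.713 × 3.262 = 269.81 ly.

270 light years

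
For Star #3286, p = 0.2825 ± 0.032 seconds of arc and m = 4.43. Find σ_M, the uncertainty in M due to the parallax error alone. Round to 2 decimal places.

M = m − 5 log₁₀ d + 5 = m + 5 log₁₀ p + 5, so ∂M/∂p = 5/(p ln 10).
σ_M = (5/ln 10) · (σ_p/p) = 2.1715 × 0.032/0.2825 = 2.1715 × 0.11327 = 0.24597.

σ_M = 0.25 mag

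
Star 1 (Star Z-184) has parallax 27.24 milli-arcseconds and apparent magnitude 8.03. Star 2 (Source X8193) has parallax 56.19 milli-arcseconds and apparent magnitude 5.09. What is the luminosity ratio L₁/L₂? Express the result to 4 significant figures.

L₁/L₂ = 0.2837

d₁ = 1/p₁ = 1/0.02724″ = 36.711 pc; d₂ = 1/p₂ = 1/0.05619″ = 17.797 pc.
M₁ = m₁ − 5 log₁₀ d₁ + 5 = 8.03 − 7.8240 + 5 = 5.2060.
M₂ = 5.09 − 6.2517 + 5 = 3.8383.
L₁/L₂ = 10^(0.4(M₂ − M₁)) = 10^(0.4 × (-1.3677)) = 10^(-0.54708) = 0.28374.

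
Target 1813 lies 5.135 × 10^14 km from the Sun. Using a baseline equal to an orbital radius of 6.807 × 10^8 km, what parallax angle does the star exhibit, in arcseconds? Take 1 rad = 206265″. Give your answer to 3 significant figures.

0.273 arcsec

θ ≈ B/d = (6.807 × 10^8) / (5.135 × 10^14) = 1.3256 × 10^-6 rad.
In arcseconds: 1.3256 × 10^-6 × 206265 = 0.27342″.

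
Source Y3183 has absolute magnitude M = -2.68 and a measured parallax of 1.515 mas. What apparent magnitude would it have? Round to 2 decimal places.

m = 6.42

d = 1/p = 1/0.001515″ = 660.07 pc.
m − M = 5 log₁₀ d − 5 = 5 log₁₀(660.07) − 5 = 14.0979 − 5 = 9.0979.
m = M + (m − M) = -2.68 + 9.0979 = 6.42.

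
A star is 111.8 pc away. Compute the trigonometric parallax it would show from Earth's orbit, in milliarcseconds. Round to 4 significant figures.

8.945 mas

p = 1/d = 1/111.8 = 0.0089445 arcsec.
= 0.0089445 × 1000 = 8.9445 mas.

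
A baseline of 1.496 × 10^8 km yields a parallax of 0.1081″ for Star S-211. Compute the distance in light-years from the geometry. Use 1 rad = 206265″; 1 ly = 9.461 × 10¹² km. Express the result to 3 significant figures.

θ = 0.1081″ = 0.1081/206265 = 5.2408 × 10^-7 rad.
d = B/θ = (1.496 × 10^8) / (5.2408 × 10^-7) = 2.8545 × 10^14 km = (2.8545 × 10^14) / (9.461 × 10^12) ly = 30.171 ly.

30.2 ly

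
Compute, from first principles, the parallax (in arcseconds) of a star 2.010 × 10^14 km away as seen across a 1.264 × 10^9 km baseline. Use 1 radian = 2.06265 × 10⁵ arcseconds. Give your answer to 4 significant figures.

θ ≈ B/d = (1.264 × 10^9) / (2.010 × 10^14) = 6.2886 × 10^-6 rad.
In arcseconds: 6.2886 × 10^-6 × 206265 = 1.2971″.

1.297 arcsec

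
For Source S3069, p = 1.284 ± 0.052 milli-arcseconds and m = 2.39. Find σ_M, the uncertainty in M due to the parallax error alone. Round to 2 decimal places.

σ_M = 0.09 mag

M = m − 5 log₁₀ d + 5 = m + 5 log₁₀ p + 5, so ∂M/∂p = 5/(p ln 10).
σ_M = (5/ln 10) · (σ_p/p) = 2.1715 × 0.052/1.284 = 2.1715 × 0.040498 = 0.087941.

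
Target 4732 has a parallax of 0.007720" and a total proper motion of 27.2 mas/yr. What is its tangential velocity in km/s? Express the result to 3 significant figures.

d = 1/p = 1/0.007720″ = 129.53 pc.
μ = 27.2 mas/yr = 0.0272 ″/yr.
v_t = 4.74 × μ × d = 4.74 × 0.0272 × 129.53 = 16.7 km/s.

16.7 km/s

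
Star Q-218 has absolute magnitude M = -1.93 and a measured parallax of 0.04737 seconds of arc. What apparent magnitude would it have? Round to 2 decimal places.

m = -0.31

d = 1/p = 1/0.04737″ = 21.11 pc.
m − M = 5 log₁₀ d − 5 = 5 log₁₀(21.11) − 5 = 6.6224 − 5 = 1.6224.
m = M + (m − M) = -1.93 + 1.6224 = -0.31.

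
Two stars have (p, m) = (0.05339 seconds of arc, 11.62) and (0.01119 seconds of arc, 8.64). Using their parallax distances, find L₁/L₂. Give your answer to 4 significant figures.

L₁/L₂ = 0.002823

d₁ = 1/p₁ = 1/0.05339″ = 18.73 pc; d₂ = 1/p₂ = 1/0.01119″ = 89.366 pc.
M₁ = m₁ − 5 log₁₀ d₁ + 5 = 11.62 − 6.3627 + 5 = 10.2573.
M₂ = 8.64 − 9.7559 + 5 = 3.8841.
L₁/L₂ = 10^(0.4(M₂ − M₁)) = 10^(0.4 × (-6.3732)) = 10^(-2.54928) = 0.0028231.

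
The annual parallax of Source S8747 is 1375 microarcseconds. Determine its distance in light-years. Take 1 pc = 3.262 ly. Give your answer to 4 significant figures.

p = 1375 microarcseconds = 0.001375 arcsec.
d = 1/p = 1/0.001375 = 727.27 pc.
In light-years: 727.27 × 3.262 = 2372.4 ly.

2372 light years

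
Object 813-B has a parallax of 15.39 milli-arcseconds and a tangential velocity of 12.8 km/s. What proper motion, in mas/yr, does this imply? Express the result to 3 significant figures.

d = 1/p = 1/0.01539″ = 64.977 pc.
μ = v_t / (4.74 d) = 12.8 / (4.74 × 64.977) = 12.8 / 307.99 = 0.04156 ″/yr = 41.56 mas/yr.

41.6 mas/yr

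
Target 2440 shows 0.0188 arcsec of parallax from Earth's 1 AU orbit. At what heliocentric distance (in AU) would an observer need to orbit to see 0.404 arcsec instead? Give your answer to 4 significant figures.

Parallax scales linearly with baseline: p ∝ B, so B = p_target / p_Earth × 1 AU.
B = 0.404 / 0.0188 = 21.489 AU.

21.49 AU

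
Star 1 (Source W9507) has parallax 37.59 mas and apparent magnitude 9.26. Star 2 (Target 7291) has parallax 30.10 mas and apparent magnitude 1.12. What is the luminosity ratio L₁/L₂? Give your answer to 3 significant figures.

L₁/L₂ = 0.000356

d₁ = 1/p₁ = 1/0.03759″ = 26.603 pc; d₂ = 1/p₂ = 1/0.03010″ = 33.223 pc.
M₁ = m₁ − 5 log₁₀ d₁ + 5 = 9.26 − 7.1247 + 5 = 7.1353.
M₂ = 1.12 − 7.6072 + 5 = -1.4872.
L₁/L₂ = 10^(0.4(M₂ − M₁)) = 10^(0.4 × (-8.6225)) = 10^(-3.44900) = 0.00035563.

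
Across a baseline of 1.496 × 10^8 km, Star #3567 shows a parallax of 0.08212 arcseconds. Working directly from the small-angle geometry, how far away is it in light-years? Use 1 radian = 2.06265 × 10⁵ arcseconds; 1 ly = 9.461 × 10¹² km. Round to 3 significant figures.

θ = 0.08212″ = 0.08212/206265 = 3.9813 × 10^-7 rad.
d = B/θ = (1.496 × 10^8) / (3.9813 × 10^-7) = 3.7576 × 10^14 km = (3.7576 × 10^14) / (9.461 × 10^12) ly = 39.717 ly.

39.7 ly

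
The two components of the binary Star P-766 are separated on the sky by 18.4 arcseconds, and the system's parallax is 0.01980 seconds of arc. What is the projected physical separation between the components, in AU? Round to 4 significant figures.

d = 1/p = 1/0.01980″ = 50.505 pc.
At distance d (pc), an angle of θ arcsec spans θ·d AU: s = 18.4 × 50.505 = 929.29 AU.

929.3 AU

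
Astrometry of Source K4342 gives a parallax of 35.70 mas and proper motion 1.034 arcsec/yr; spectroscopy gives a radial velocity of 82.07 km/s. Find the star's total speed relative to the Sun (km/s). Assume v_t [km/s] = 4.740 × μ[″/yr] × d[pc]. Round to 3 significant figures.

160 km/s

d = 1/p = 1/0.03570″ = 28.011 pc.
v_t = 4.740 μ d = 4.740 × 1.034 × 28.011 = 137.29 km/s.
v = √(v_r² + v_t²) = √(82.07² + 137.29²) = √25584 = 159.95 km/s.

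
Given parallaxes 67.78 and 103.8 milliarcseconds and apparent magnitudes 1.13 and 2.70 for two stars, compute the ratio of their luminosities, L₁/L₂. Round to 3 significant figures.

L₁/L₂ = 9.96

d₁ = 1/p₁ = 1/0.06778″ = 14.754 pc; d₂ = 1/p₂ = 1/0.1038″ = 9.6339 pc.
M₁ = m₁ − 5 log₁₀ d₁ + 5 = 1.13 − 5.8445 + 5 = 0.2855.
M₂ = 2.70 − 4.9190 + 5 = 2.7810.
L₁/L₂ = 10^(0.4(M₂ − M₁)) = 10^(0.4 × 2.4955) = 10^0.99820 = 9.9586.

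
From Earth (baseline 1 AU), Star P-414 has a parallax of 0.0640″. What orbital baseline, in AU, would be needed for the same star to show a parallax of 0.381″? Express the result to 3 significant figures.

Parallax scales linearly with baseline: p ∝ B, so B = p_target / p_Earth × 1 AU.
B = 0.381 / 0.0640 = 5.9531 AU.

5.95 AU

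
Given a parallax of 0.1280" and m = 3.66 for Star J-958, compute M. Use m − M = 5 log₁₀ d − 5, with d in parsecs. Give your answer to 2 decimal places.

d = 1/p = 1/0.1280″ = 7.8125 pc.
m − M = 5 log₁₀(7.8125) − 5 = 4.4640 − 5 = -0.5360.
M = m − (m − M) = 3.66 − (-0.5360) = 4.20.

M = 4.20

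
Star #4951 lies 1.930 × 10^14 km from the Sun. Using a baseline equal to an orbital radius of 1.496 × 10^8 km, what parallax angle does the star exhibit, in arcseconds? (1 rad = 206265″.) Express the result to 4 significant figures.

0.1599 arcsec

θ ≈ B/d = (1.496 × 10^8) / (1.930 × 10^14) = 7.7513 × 10^-7 rad.
In arcseconds: 7.7513 × 10^-7 × 206265 = 0.15988″.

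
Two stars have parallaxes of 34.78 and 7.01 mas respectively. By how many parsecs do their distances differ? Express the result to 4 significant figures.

d_A = 1/0.03478″ = 28.752 pc; d_B = 1/0.007010″ = 142.65 pc.
|d_B − d_A| = |142.65 − 28.752| = 113.9 pc.

113.9 pc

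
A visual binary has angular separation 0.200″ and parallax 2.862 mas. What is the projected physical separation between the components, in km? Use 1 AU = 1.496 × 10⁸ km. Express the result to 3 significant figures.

1.05 × 10^10 km

d = 1/p = 1/0.002862″ = 349.41 pc.
At distance d (pc), an angle of θ arcsec spans θ·d AU: s = 0.200 × 349.41 = 69.882 AU.
= 69.882 × 1.496 × 10⁸ km = 1.0454 × 10^10 km.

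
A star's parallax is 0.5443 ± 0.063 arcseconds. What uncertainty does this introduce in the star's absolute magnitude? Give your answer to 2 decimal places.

σ_M = 0.25 mag

M = m − 5 log₁₀ d + 5 = m + 5 log₁₀ p + 5, so ∂M/∂p = 5/(p ln 10).
σ_M = (5/ln 10) · (σ_p/p) = 2.1715 × 0.063/0.5443 = 2.1715 × 0.11574 = 0.25133.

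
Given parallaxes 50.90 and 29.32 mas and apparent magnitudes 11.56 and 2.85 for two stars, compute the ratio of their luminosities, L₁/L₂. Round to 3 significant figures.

L₁/L₂ = 0.000109

d₁ = 1/p₁ = 1/0.05090″ = 19.646 pc; d₂ = 1/p₂ = 1/0.02932″ = 34.106 pc.
M₁ = m₁ − 5 log₁₀ d₁ + 5 = 11.56 − 6.4664 + 5 = 10.0936.
M₂ = 2.85 − 7.6642 + 5 = 0.1858.
L₁/L₂ = 10^(0.4(M₂ − M₁)) = 10^(0.4 × (-9.9078)) = 10^(-3.96312) = 0.00010886.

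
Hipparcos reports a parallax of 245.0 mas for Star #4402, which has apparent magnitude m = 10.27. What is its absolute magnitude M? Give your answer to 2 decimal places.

d = 1/p = 1/0.2450″ = 4.0816 pc.
m − M = 5 log₁₀(4.0816) − 5 = 3.0542 − 5 = -1.9458.
M = m − (m − M) = 10.27 − (-1.9458) = 12.22.

M = 12.22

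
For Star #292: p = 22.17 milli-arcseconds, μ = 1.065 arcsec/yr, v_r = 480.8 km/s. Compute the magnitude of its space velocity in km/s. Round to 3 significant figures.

532 km/s

d = 1/p = 1/0.02217″ = 45.106 pc.
v_t = 4.740 μ d = 4.740 × 1.065 × 45.106 = 227.7 km/s.
v = √(v_r² + v_t²) = √(480.8² + 227.7²) = √283016 = 531.99 km/s.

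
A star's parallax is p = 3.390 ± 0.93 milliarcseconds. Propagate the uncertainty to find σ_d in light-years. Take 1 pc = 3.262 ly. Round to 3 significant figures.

d = 1/p, so σ_d = σ_p / p².
σ_d = 0.000930 / (0.003390)² = 0.000930 / 0.000011492 = 80.926 pc = 80.926 × 3.262 ly = 263.98 ly.

264 ly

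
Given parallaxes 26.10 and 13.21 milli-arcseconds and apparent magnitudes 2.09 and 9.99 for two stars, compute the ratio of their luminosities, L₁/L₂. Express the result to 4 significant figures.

L₁/L₂ = 370.3

d₁ = 1/p₁ = 1/0.02610″ = 38.314 pc; d₂ = 1/p₂ = 1/0.01321″ = 75.7 pc.
M₁ = m₁ − 5 log₁₀ d₁ + 5 = 2.09 − 7.9168 + 5 = -0.8268.
M₂ = 9.99 − 9.3955 + 5 = 5.5945.
L₁/L₂ = 10^(0.4(M₂ − M₁)) = 10^(0.4 × 6.4213) = 10^2.56852 = 370.27.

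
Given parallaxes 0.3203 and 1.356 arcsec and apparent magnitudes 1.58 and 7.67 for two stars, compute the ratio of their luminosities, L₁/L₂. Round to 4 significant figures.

d₁ = 1/p₁ = 1/0.3203″ = 3.1221 pc; d₂ = 1/p₂ = 1/1.356″ = 0.73746 pc.
M₁ = m₁ − 5 log₁₀ d₁ + 5 = 1.58 − 2.4722 + 5 = 4.1078.
M₂ = 7.67 − (-0.6613) + 5 = 13.3313.
L₁/L₂ = 10^(0.4(M₂ − M₁)) = 10^(0.4 × 9.2235) = 10^3.68940 = 4891.

L₁/L₂ = 4891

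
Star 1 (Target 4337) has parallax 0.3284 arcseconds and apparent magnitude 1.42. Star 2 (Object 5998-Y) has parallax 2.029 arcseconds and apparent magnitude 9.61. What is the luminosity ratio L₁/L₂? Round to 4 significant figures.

L₁/L₂ = 72070

d₁ = 1/p₁ = 1/0.3284″ = 3.0451 pc; d₂ = 1/p₂ = 1/2.029″ = 0.49285 pc.
M₁ = m₁ − 5 log₁₀ d₁ + 5 = 1.42 − 2.4180 + 5 = 4.0020.
M₂ = 9.61 − (-1.5364) + 5 = 16.1464.
L₁/L₂ = 10^(0.4(M₂ − M₁)) = 10^(0.4 × 12.1444) = 10^4.85776 = 72071.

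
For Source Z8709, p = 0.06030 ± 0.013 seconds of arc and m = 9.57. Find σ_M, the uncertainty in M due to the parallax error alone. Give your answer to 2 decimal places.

σ_M = 0.47 mag

M = m − 5 log₁₀ d + 5 = m + 5 log₁₀ p + 5, so ∂M/∂p = 5/(p ln 10).
σ_M = (5/ln 10) · (σ_p/p) = 2.1715 × 0.013/0.06030 = 2.1715 × 0.21559 = 0.46815.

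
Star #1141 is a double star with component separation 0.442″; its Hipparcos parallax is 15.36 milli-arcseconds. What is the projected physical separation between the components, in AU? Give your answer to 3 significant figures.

28.8 AU

d = 1/p = 1/0.01536″ = 65.104 pc.
At distance d (pc), an angle of θ arcsec spans θ·d AU: s = 0.442 × 65.104 = 28.776 AU.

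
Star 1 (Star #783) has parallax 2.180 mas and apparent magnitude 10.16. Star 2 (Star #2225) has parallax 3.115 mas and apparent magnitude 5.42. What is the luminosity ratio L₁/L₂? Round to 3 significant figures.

L₁/L₂ = 0.0259

d₁ = 1/p₁ = 1/0.002180″ = 458.72 pc; d₂ = 1/p₂ = 1/0.003115″ = 321.03 pc.
M₁ = m₁ − 5 log₁₀ d₁ + 5 = 10.16 − 13.3077 + 5 = 1.8523.
M₂ = 5.42 − 12.5327 + 5 = -2.1127.
L₁/L₂ = 10^(0.4(M₂ − M₁)) = 10^(0.4 × (-3.9650)) = 10^(-1.58600) = 0.025942.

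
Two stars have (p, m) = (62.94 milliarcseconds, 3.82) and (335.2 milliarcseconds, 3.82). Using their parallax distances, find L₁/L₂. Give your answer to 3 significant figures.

L₁/L₂ = 28.4

d₁ = 1/p₁ = 1/0.06294″ = 15.888 pc; d₂ = 1/p₂ = 1/0.3352″ = 2.9833 pc.
M₁ = m₁ − 5 log₁₀ d₁ + 5 = 3.82 − 6.0053 + 5 = 2.8147.
M₂ = 3.82 − 2.3735 + 5 = 6.4465.
L₁/L₂ = 10^(0.4(M₂ − M₁)) = 10^(0.4 × 3.6318) = 10^1.45272 = 28.361.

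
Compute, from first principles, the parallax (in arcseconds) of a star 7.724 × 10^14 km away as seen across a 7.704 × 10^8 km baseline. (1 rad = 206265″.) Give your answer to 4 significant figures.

θ ≈ B/d = (7.704 × 10^8) / (7.724 × 10^14) = 9.9741 × 10^-7 rad.
In arcseconds: 9.9741 × 10^-7 × 206265 = 0.20573″.

0.2057 arcsec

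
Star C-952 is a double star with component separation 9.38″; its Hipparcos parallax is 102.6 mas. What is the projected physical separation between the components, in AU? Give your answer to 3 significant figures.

d = 1/p = 1/0.1026″ = 9.7466 pc.
At distance d (pc), an angle of θ arcsec spans θ·d AU: s = 9.38 × 9.7466 = 91.423 AU.

91.4 AU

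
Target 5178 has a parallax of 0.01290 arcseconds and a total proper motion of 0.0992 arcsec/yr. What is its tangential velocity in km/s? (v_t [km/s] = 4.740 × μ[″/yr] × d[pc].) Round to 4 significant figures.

36.45 km/s

d = 1/p = 1/0.01290″ = 77.519 pc.
v_t = 4.74 × μ × d = 4.74 × 0.0992 × 77.519 = 36.45 km/s.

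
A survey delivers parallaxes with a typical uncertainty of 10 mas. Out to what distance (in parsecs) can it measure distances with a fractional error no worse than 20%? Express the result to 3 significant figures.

20.0 pc

σ_d/d = σ_p/p, so the condition is σ_p/p ≤ 0.20, i.e. p ≥ σ_p/0.20.
p_min = 10/0.20 = 50 mas = 0.05 arcsec.
d_max = 1/p_min = 1/0.05 = 20 pc.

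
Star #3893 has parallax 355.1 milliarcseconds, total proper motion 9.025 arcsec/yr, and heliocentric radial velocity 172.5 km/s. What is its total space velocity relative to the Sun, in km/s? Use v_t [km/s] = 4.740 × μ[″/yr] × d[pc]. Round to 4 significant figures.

210.4 km/s

d = 1/p = 1/0.3551″ = 2.8161 pc.
v_t = 4.740 μ d = 4.740 × 9.025 × 2.8161 = 120.47 km/s.
v = √(v_r² + v_t²) = √(172.5² + 120.47²) = √44269.3 = 210.4 km/s.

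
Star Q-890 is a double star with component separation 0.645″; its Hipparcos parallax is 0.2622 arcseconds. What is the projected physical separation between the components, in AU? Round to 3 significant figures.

2.46 AU

d = 1/p = 1/0.2622″ = 3.8139 pc.
At distance d (pc), an angle of θ arcsec spans θ·d AU: s = 0.645 × 3.8139 = 2.46 AU.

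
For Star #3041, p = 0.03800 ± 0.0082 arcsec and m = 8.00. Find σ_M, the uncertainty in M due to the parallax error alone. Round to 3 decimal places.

M = m − 5 log₁₀ d + 5 = m + 5 log₁₀ p + 5, so ∂M/∂p = 5/(p ln 10).
σ_M = (5/ln 10) · (σ_p/p) = 2.1715 × 0.0082/0.03800 = 2.1715 × 0.21579 = 0.46859.

σ_M = 0.469 mag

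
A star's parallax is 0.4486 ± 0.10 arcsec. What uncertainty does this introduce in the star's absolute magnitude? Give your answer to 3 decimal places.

M = m − 5 log₁₀ d + 5 = m + 5 log₁₀ p + 5, so ∂M/∂p = 5/(p ln 10).
σ_M = (5/ln 10) · (σ_p/p) = 2.1715 × 0.10/0.4486 = 2.1715 × 0.22292 = 0.48407.

σ_M = 0.484 mag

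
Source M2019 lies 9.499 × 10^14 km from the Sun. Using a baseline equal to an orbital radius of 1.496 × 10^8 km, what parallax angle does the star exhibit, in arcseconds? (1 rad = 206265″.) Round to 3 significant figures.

0.0325 arcsec

θ ≈ B/d = (1.496 × 10^8) / (9.499 × 10^14) = 1.5749 × 10^-7 rad.
In arcseconds: 1.5749 × 10^-7 × 206265 = 0.032485″.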